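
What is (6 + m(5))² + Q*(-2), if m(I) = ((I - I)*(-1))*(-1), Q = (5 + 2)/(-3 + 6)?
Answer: 94/3 ≈ 31.333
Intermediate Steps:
Q = 7/3 ≈ 2.3333
m(I) = 0 (m(I) = (0*(-1))*(-1) = 0*(-1) = 0)
(6 + m(5))² + Q*(-2) = (6 + 0)² + (7/3)*(-2) = 6² - 14/3 = 36 - 14/3 = 94/3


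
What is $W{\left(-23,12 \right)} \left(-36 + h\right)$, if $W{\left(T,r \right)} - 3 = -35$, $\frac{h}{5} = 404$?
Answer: $-63488$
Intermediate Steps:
$h = 2020$ ($h = 5 \cdot 404 = 2020$)
$W{\left(T,r \right)} = -32$ ($W{\left(T,r \right)} = 3 - 35 = -32$)
$W{\left(-23,12 \right)} \left(-36 + h\right) = - 32 \left(-36 + 2020\right) = \left(-32\right) 1984 = -63488$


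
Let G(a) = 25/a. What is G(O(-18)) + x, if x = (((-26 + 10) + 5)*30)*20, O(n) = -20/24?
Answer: -6630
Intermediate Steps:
O(n) = -⅚ (O(n) = -20*1/24 = -⅚)
x = -6600 (x = ((-16 + 5)*30)*20 = -11*30*20 = -330*20 = -6600)
G(O(-18)) + x = 25/(-⅚) - 6600 = 25*(-6/5) - 6600 = -30 - 6600 = -6630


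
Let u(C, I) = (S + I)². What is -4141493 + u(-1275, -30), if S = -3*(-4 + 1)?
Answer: -4141052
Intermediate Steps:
S = 9 (S = -3*(-3) = 9)
u(C, I) = (9 + I)²
-4141493 + u(-1275, -30) = -4141493 + (9 - 30)² = -4141493 + (-21)² = -4141493 + 441 = -4141052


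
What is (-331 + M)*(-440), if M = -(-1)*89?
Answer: 106480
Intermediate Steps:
M = 89 (M = -1*(-89) = 89)
(-331 + M)*(-440) = (-331 + 89)*(-440) = -242*(-440) = 106480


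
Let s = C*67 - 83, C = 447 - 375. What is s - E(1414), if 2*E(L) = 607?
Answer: 8875/2 ≈ 4437.5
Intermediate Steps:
E(L) = 607/2 (E(L) = (½)*607 = 607/2)
C = 72
s = 4741 (s = 72*67 - 83 = 4824 - 83 = 4741)
s - E(1414) = 4741 - 1*607/2 = 4741 - 607/2 = 8875/2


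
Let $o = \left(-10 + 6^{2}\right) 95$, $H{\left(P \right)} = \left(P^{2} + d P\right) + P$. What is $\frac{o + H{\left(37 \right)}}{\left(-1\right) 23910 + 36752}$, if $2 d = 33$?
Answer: $\frac{8973}{25684} \approx 0.34936$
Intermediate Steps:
$d = \frac{33}{2}$ ($d = \frac{1}{2} \cdot 33 = \frac{33}{2} \approx 16.5$)
$H{\left(P \right)} = P^{2} + \frac{35 P}{2}$ ($H{\left(P \right)} = \left(P^{2} + \frac{33 P}{2}\right) + P = P^{2} + \frac{35 P}{2}$)
$o = 2470$ ($o = \left(-10 + 36\right) 95 = 26 \cdot 95 = 2470$)
$\frac{o + H{\left(37 \right)}}{\left(-1\right) 23910 + 36752} = \frac{2470 + \frac{1}{2} \cdot 37 \left(35 + 2 \cdot 37\right)}{\left(-1\right) 23910 + 36752} = \frac{2470 + \frac{1}{2} \cdot 37 \left(35 + 74\right)}{-23910 + 36752} = \frac{2470 + \frac{1}{2} \cdot 37 \cdot 109}{12842} = \left(2470 + \frac{4033}{2}\right) \frac{1}{12842} = \frac{8973}{2} \cdot \frac{1}{12842} = \frac{8973}{25684}$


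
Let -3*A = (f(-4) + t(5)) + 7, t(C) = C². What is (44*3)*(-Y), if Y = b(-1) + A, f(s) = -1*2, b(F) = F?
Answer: 1452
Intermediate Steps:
f(s) = -2
A = -10 (A = -((-2 + 5²) + 7)/3 = -((-2 + 25) + 7)/3 = -(23 + 7)/3 = -⅓*30 = -10)
Y = -11 (Y = -1 - 10 = -11)
(44*3)*(-Y) = (44*3)*(-1*(-11)) = 132*11 = 1452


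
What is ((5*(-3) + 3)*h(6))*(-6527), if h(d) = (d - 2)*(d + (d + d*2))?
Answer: 7519104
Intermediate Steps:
h(d) = 4*d*(-2 + d) (h(d) = (-2 + d)*(d + (d + 2*d)) = (-2 + d)*(d + 3*d) = (-2 + d)*(4*d) = 4*d*(-2 + d))
((5*(-3) + 3)*h(6))*(-6527) = ((5*(-3) + 3)*(4*6*(-2 + 6)))*(-6527) = ((-15 + 3)*(4*6*4))*(-6527) = -12*96*(-6527) = -1152*(-6527) = 7519104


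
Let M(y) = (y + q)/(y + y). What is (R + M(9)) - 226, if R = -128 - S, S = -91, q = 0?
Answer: -525/2 ≈ -262.50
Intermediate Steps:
R = -37 (R = -128 - 1*(-91) = -128 + 91 = -37)
M(y) = ½ (M(y) = (y + 0)/(y + y) = y/((2*y)) = y*(1/(2*y)) = ½)
(R + M(9)) - 226 = (-37 + ½) - 226 = -73/2 - 226 = -525/2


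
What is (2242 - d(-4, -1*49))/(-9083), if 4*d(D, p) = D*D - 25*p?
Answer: -7727/36332 ≈ -0.21268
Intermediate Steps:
d(D, p) = -25*p/4 + D²/4 (d(D, p) = (D*D - 25*p)/4 = (D² - 25*p)/4 = -25*p/4 + D²/4)
(2242 - d(-4, -1*49))/(-9083) = (2242 - (-(-25)*49/4 + (¼)*(-4)²))/(-9083) = (2242 - (-25/4*(-49) + (¼)*16))*(-1/9083) = (2242 - (1225/4 + 4))*(-1/9083) = (2242 - 1*1241/4)*(-1/9083) = (2242 - 1241/4)*(-1/9083) = (7727/4)*(-1/9083) = -7727/36332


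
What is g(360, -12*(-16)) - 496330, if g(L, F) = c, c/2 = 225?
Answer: -495880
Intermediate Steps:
c = 450 (c = 2*225 = 450)
g(L, F) = 450
g(360, -12*(-16)) - 496330 = 450 - 496330 = -495880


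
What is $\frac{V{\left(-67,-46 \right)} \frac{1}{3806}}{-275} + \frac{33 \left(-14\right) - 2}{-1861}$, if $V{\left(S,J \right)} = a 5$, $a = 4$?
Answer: $\frac{48560838}{194781565} \approx 0.24931$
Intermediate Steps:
$V{\left(S,J \right)} = 20$ ($V{\left(S,J \right)} = 4 \cdot 5 = 20$)
$\frac{V{\left(-67,-46 \right)} \frac{1}{3806}}{-275} + \frac{33 \left(-14\right) - 2}{-1861} = \frac{20 \cdot \frac{1}{3806}}{-275} + \frac{33 \left(-14\right) - 2}{-1861} = 20 \cdot \frac{1}{3806} \left(- \frac{1}{275}\right) + \left(-462 - 2\right) \left(- \frac{1}{1861}\right) = \frac{10}{1903} \left(- \frac{1}{275}\right) - - \frac{464}{1861} = - \frac{2}{104665} + \frac{464}{1861} = \frac{48560838}{194781565}$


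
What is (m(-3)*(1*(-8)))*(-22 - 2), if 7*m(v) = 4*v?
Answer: -2304/7 ≈ -329.14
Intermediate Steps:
m(v) = 4*v/7 (m(v) = (4*v)/7 = 4*v/7)
(m(-3)*(1*(-8)))*(-22 - 2) = (((4/7)*(-3))*(1*(-8)))*(-22 - 2) = -12/7*(-8)*(-24) = (96/7)*(-24) = -2304/7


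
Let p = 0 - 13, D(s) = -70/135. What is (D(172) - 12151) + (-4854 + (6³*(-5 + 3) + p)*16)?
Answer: -651389/27 ≈ -24126.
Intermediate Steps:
D(s) = -14/27 (D(s) = -70*1/135 = -14/27)
p = -13
(D(172) - 12151) + (-4854 + (6³*(-5 + 3) + p)*16) = (-14/27 - 12151) + (-4854 + (6³*(-5 + 3) - 13)*16) = -328091/27 + (-4854 + (216*(-2) - 13)*16) = -328091/27 + (-4854 + (-432 - 13)*16) = -328091/27 + (-4854 - 445*16) = -328091/27 + (-4854 - 7120) = -328091/27 - 11974 = -651389/27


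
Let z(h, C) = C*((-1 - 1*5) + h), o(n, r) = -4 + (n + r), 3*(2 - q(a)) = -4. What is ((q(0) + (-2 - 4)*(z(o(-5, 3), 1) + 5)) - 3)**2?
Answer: 16129/9 ≈ 1792.1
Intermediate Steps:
q(a) = 10/3 (q(a) = 2 - 1/3*(-4) = 2 + 4/3 = 10/3)
o(n, r) = -4 + n + r
z(h, C) = C*(-6 + h) (z(h, C) = C*((-1 - 5) + h) = C*(-6 + h))
((q(0) + (-2 - 4)*(z(o(-5, 3), 1) + 5)) - 3)**2 = ((10/3 + (-2 - 4)*(1*(-6 + (-4 - 5 + 3)) + 5)) - 3)**2 = ((10/3 - 6*(1*(-6 - 6) + 5)) - 3)**2 = ((10/3 - 6*(1*(-12) + 5)) - 3)**2 = ((10/3 - 6*(-12 + 5)) - 3)**2 = ((10/3 - 6*(-7)) - 3)**2 = ((10/3 + 42) - 3)**2 = (136/3 - 3)**2 = (127/3)**2 = 16129/9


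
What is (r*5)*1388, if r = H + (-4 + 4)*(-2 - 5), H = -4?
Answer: -27760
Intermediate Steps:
r = -4 (r = -4 + (-4 + 4)*(-2 - 5) = -4 + 0*(-7) = -4 + 0 = -4)
(r*5)*1388 = -4*5*1388 = -20*1388 = -27760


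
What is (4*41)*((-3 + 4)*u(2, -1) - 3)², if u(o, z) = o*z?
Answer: 4100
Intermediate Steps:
(4*41)*((-3 + 4)*u(2, -1) - 3)² = (4*41)*((-3 + 4)*(2*(-1)) - 3)² = 164*(1*(-2) - 3)² = 164*(-2 - 3)² = 164*(-5)² = 164*25 = 4100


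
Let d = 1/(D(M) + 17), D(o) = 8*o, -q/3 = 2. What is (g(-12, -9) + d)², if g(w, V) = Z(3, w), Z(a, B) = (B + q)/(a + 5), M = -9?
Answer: 249001/48400 ≈ 5.1446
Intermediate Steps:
q = -6 (q = -3*2 = -6)
Z(a, B) = (-6 + B)/(5 + a) (Z(a, B) = (B - 6)/(a + 5) = (-6 + B)/(5 + a))
g(w, V) = -¾ + w/8 (g(w, V) = (-6 + w)/(5 + 3) = (-6 + w)/8 = -¾ + w/8)
d = -1/55 (d = 1/(8*(-9) + 17) = 1/(-72 + 17) = 1/(-55) = -1/55 ≈ -0.018182)
(g(-12, -9) + d)² = ((-¾ + (⅛)*(-12)) - 1/55)² = ((-¾ - 3/2) - 1/55)² = (-9/4 - 1/55)² = (-499/220)² = 249001/48400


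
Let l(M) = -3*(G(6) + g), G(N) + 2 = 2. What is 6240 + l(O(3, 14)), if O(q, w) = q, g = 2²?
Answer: 6228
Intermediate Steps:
G(N) = 0 (G(N) = -2 + 2 = 0)
g = 4
l(M) = -12 (l(M) = -3*(0 + 4) = -3*4 = -12)
6240 + l(O(3, 14)) = 6240 - 12 = 6228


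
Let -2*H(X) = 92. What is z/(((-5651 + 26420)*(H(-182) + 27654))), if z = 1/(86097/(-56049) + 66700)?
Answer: 157/6004350237997608 ≈ 2.6148e-14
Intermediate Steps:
H(X) = -46 (H(X) = -½*92 = -46)
z = 18683/1246127401 (z = 1/(86097*(-1/56049) + 66700) = 1/(-28699/18683 + 66700) = 1/(1246127401/18683) = 18683/1246127401 ≈ 1.4993e-5)
z/(((-5651 + 26420)*(H(-182) + 27654))) = 18683/(1246127401*(((-5651 + 26420)*(-46 + 27654)))) = 18683/(1246127401*((20769*27608))) = (18683/1246127401)/573390552 = (18683/1246127401)*(1/573390552) = 157/6004350237997608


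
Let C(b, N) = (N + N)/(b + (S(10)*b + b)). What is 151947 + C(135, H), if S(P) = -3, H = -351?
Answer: 759761/5 ≈ 1.5195e+5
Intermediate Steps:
C(b, N) = -2*N/b (C(b, N) = (N + N)/(b + (-3*b + b)) = (2*N)/(b - 2*b) = (2*N)/((-b)) = (2*N)*(-1/b) = -2*N/b)
151947 + C(135, H) = 151947 - 2*(-351)/135 = 151947 - 2*(-351)*1/135 = 151947 + 26/5 = 759761/5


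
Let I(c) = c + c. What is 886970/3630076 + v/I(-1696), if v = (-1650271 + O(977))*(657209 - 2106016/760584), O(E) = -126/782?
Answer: 7844912846584615252115/24535052050776 ≈ 3.1974e+8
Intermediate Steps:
O(E) = -63/391 (O(E) = -126*1/782 = -63/391)
v = -3665204854565082920/3379413 (v = (-1650271 - 63/391)*(657209 - 2106016/760584) = -645256024*(657209 - 2106016*1/760584)/391 = -645256024*(657209 - 23932/8643)/391 = -645256024/391*5680233455/8643 = -3665204854565082920/3379413 ≈ -1.0846e+12)
I(c) = 2*c
886970/3630076 + v/I(-1696) = 886970/3630076 - 3665204854565082920/(3379413*(2*(-1696))) = 886970*(1/3630076) - 3665204854565082920/3379413/(-3392) = 443485/1815038 - 3665204854565082920/3379413*(-1/3392) = 443485/1815038 + 458150606820635365/1432871112 = 7844912846584615252115/24535052050776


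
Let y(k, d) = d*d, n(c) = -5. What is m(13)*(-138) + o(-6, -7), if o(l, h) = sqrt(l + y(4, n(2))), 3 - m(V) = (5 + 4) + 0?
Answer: 828 + sqrt(19) ≈ 832.36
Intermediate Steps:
m(V) = -6 (m(V) = 3 - ((5 + 4) + 0) = 3 - (9 + 0) = 3 - 1*9 = 3 - 9 = -6)
y(k, d) = d**2
o(l, h) = sqrt(25 + l) (o(l, h) = sqrt(l + (-5)**2) = sqrt(l + 25) = sqrt(25 + l))
m(13)*(-138) + o(-6, -7) = -6*(-138) + sqrt(25 - 6) = 828 + sqrt(19)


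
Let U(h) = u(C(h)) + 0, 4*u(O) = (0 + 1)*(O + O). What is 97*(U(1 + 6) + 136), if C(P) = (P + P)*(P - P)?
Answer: 13192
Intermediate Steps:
C(P) = 0 (C(P) = (2*P)*0 = 0)
u(O) = O/2 (u(O) = ((0 + 1)*(O + O))/4 = (1*(2*O))/4 = (2*O)/4 = O/2)
U(h) = 0 (U(h) = (½)*0 + 0 = 0 + 0 = 0)
97*(U(1 + 6) + 136) = 97*(0 + 136) = 97*136 = 13192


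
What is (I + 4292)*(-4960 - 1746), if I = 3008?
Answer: -48953800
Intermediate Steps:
(I + 4292)*(-4960 - 1746) = (3008 + 4292)*(-4960 - 1746) = 7300*(-6706) = -48953800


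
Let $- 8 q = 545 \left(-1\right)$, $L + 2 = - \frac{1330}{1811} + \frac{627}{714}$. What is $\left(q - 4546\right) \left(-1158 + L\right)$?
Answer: $\frac{17908595506983}{3448144} \approx 5.1937 \cdot 10^{6}$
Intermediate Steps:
$L = - \frac{800077}{431018}$ ($L = -2 + \left(- \frac{1330}{1811} + \frac{627}{714}\right) = -2 + \left(\left(-1330\right) \frac{1}{1811} + 627 \cdot \frac{1}{714}\right) = -2 + \left(- \frac{1330}{1811} + \frac{209}{238}\right) = -2 + \frac{61959}{431018} = - \frac{800077}{431018} \approx -1.8562$)
$q = \frac{545}{8}$ ($q = - \frac{545 \left(-1\right)}{8} = \left(- \frac{1}{8}\right) \left(-545\right) = \frac{545}{8} \approx 68.125$)
$\left(q - 4546\right) \left(-1158 + L\right) = \left(\frac{545}{8} - 4546\right) \left(-1158 - \frac{800077}{431018}\right) = \left(- \frac{35823}{8}\right) \left(- \frac{499918921}{431018}\right) = \frac{17908595506983}{3448144}$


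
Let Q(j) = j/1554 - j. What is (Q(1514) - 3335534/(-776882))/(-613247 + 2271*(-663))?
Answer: 227681770951/319764794345220 ≈ 0.00071203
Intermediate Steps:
Q(j) = -1553*j/1554 (Q(j) = j*(1/1554) - j = j/1554 - j = -1553*j/1554)
(Q(1514) - 3335534/(-776882))/(-613247 + 2271*(-663)) = (-1553/1554*1514 - 3335534/(-776882))/(-613247 + 2271*(-663)) = (-1175621/777 - 3335534*(-1/776882))/(-613247 - 1505673) = (-1175621/777 + 1667767/388441)/(-2118920) = -455363541902/301818657*(-1/2118920) = 227681770951/319764794345220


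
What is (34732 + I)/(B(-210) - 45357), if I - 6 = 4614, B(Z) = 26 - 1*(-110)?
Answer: -39352/45221 ≈ -0.87022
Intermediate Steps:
B(Z) = 136 (B(Z) = 26 + 110 = 136)
I = 4620 (I = 6 + 4614 = 4620)
(34732 + I)/(B(-210) - 45357) = (34732 + 4620)/(136 - 45357) = 39352/(-45221) = 39352*(-1/45221) = -39352/45221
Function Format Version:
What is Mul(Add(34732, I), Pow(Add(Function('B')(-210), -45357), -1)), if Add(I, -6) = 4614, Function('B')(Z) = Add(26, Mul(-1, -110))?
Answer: Rational(-39352, 45221) ≈ -0.87022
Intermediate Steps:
Function('B')(Z) = 136 (Function('B')(Z) = Add(26, 110) = 136)
I = 4620 (I = Add(6, 4614) = 4620)
Mul(Add(34732, I), Pow(Add(Function('B')(-210), -45357), -1)) = Mul(Add(34732, 4620), Pow(Add(136, -45357), -1)) = Mul(39352, Pow(-45221, -1)) = Mul(39352, Rational(-1, 45221)) = Rational(-39352, 45221)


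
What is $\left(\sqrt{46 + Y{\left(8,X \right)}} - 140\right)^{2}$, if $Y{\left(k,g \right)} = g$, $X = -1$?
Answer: $19645 - 840 \sqrt{5} \approx 17767.0$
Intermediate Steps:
$\left(\sqrt{46 + Y{\left(8,X \right)}} - 140\right)^{2} = \left(\sqrt{46 - 1} - 140\right)^{2} = \left(\sqrt{45} - 140\right)^{2} = \left(3 \sqrt{5} - 140\right)^{2} = \left(-140 + 3 \sqrt{5}\right)^{2}$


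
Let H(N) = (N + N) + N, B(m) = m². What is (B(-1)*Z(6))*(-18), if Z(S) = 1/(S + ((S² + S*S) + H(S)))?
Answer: -3/16 ≈ -0.18750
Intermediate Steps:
H(N) = 3*N (H(N) = 2*N + N = 3*N)
Z(S) = 1/(2*S² + 4*S) (Z(S) = 1/(S + ((S² + S*S) + 3*S)) = 1/(S + ((S² + S²) + 3*S)) = 1/(S + (2*S² + 3*S)) = 1/(2*S² + 4*S))
(B(-1)*Z(6))*(-18) = ((-1)²*((½)/(6*(2 + 6))))*(-18) = (1*((½)*(⅙)/8))*(-18) = (1*((½)*(⅙)*(⅛)))*(-18) = (1*(1/96))*(-18) = (1/96)*(-18) = -3/16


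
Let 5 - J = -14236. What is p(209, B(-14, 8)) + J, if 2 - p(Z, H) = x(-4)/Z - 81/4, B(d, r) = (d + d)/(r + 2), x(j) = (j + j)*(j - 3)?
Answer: 11923853/836 ≈ 14263.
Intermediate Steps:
x(j) = 2*j*(-3 + j) (x(j) = (2*j)*(-3 + j) = 2*j*(-3 + j))
B(d, r) = 2*d/(2 + r) (B(d, r) = (2*d)/(2 + r) = 2*d/(2 + r))
p(Z, H) = 89/4 - 56/Z (p(Z, H) = 2 - ((2*(-4)*(-3 - 4))/Z - 81/4) = 2 - ((2*(-4)*(-7))/Z - 81*1/4) = 2 - (56/Z - 81/4) = 2 - (-81/4 + 56/Z) = 2 + (81/4 - 56/Z) = 89/4 - 56/Z)
J = 14241 (J = 5 - 1*(-14236) = 5 + 14236 = 14241)
p(209, B(-14, 8)) + J = (89/4 - 56/209) + 14241 = 18377/836 + 14241 = 11923853/836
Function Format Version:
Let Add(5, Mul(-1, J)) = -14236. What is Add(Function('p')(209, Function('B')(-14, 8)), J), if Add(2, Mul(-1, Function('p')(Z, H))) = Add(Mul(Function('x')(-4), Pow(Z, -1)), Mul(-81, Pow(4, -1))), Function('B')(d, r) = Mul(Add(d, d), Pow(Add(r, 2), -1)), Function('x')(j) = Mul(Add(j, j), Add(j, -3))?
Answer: Rational(11923853, 836) ≈ 14263.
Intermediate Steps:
Function('x')(j) = Mul(2, j, Add(-3, j)) (Function('x')(j) = Mul(Mul(2, j), Add(-3, j)) = Mul(2, j, Add(-3, j)))
Function('B')(d, r) = Mul(2, d, Pow(Add(2, r), -1)) (Function('B')(d, r) = Mul(Mul(2, d), Pow(Add(2, r), -1)) = Mul(2, d, Pow(Add(2, r), -1)))
Function('p')(Z, H) = Add(Rational(89, 4), Mul(-56, Pow(Z, -1))) (Function('p')(Z, H) = Add(2, Mul(-1, Add(Mul(Mul(2, -4, Add(-3, -4)), Pow(Z, -1)), Mul(-81, Pow(4, -1))))) = Add(2, Mul(-1, Add(Mul(Mul(2, -4, -7), Pow(Z, -1)), Mul(-81, Rational(1, 4))))) = Add(2, Mul(-1, Add(Mul(56, Pow(Z, -1)), Rational(-81, 4)))) = Add(2, Mul(-1, Add(Rational(-81, 4), Mul(56, Pow(Z, -1))))) = Add(2, Add(Rational(81, 4), Mul(-56, Pow(Z, -1)))) = Add(Rational(89, 4), Mul(-56, Pow(Z, -1))))
J = 14241 (J = Add(5, Mul(-1, -14236)) = Add(5, 14236) = 14241)
Add(Function('p')(209, Function('B')(-14, 8)), J) = Add(Add(Rational(89, 4), Mul(-56, Pow(209, -1))), 14241) = Add(Add(Rational(89, 4), Mul(-56, Rational(1, 209))), 14241) = Add(Add(Rational(89, 4), Rational(-56, 209)), 14241) = Add(Rational(18377, 836), 14241) = Rational(11923853, 836)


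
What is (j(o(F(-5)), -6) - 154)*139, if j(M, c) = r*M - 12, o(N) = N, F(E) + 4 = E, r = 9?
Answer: -34333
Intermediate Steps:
F(E) = -4 + E
j(M, c) = -12 + 9*M (j(M, c) = 9*M - 12 = -12 + 9*M)
(j(o(F(-5)), -6) - 154)*139 = ((-12 + 9*(-4 - 5)) - 154)*139 = ((-12 + 9*(-9)) - 154)*139 = ((-12 - 81) - 154)*139 = (-93 - 154)*139 = -247*139 = -34333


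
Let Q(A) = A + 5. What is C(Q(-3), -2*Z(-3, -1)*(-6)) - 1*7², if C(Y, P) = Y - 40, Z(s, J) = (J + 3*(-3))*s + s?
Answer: -87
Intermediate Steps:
Q(A) = 5 + A
Z(s, J) = s + s*(-9 + J) (Z(s, J) = (J - 9)*s + s = (-9 + J)*s + s = s*(-9 + J) + s = s + s*(-9 + J))
C(Y, P) = -40 + Y
C(Q(-3), -2*Z(-3, -1)*(-6)) - 1*7² = (-40 + (5 - 3)) - 1*7² = (-40 + 2) - 1*49 = -38 - 49 = -87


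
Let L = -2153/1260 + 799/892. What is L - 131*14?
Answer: -257772877/140490 ≈ -1834.8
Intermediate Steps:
L = -114217/140490 (L = -2153*1/1260 + 799*(1/892) = -2153/1260 + 799/892 = -114217/140490 ≈ -0.81299)
L - 131*14 = -114217/140490 - 131*14 = -114217/140490 - 1*1834 = -114217/140490 - 1834 = -257772877/140490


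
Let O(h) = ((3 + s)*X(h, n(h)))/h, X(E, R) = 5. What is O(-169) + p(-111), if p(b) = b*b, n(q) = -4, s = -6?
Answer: 2082264/169 ≈ 12321.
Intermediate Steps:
p(b) = b²
O(h) = -15/h (O(h) = ((3 - 6)*5)/h = (-3*5)/h = -15/h)
O(-169) + p(-111) = -15/(-169) + (-111)² = -15*(-1/169) + 12321 = 15/169 + 12321 = 2082264/169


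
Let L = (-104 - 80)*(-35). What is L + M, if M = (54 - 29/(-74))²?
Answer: 51466065/5476 ≈ 9398.5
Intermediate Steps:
L = 6440 (L = -184*(-35) = 6440)
M = 16200625/5476 (M = (54 - 29*(-1/74))² = (54 + 29/74)² = (4025/74)² = 16200625/5476 ≈ 2958.5)
L + M = 6440 + 16200625/5476 = 51466065/5476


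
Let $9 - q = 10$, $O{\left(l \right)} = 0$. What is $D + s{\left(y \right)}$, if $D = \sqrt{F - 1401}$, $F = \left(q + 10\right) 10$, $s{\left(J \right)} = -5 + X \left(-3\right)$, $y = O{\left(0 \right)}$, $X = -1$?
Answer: $-2 + i \sqrt{1311} \approx -2.0 + 36.208 i$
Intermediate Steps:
$q = -1$ ($q = 9 - 10 = -1$)
$y = 0$
$s{\left(J \right)} = -2$ ($s{\left(J \right)} = -5 - -3 = -5 + 3 = -2$)
$F = 90$ ($F = \left(-1 + 10\right) 10 = 9 \cdot 10 = 90$)
$D = i \sqrt{1311}$ ($D = \sqrt{90 - 1401} = \sqrt{-1311} = i \sqrt{1311} \approx 36.208 i$)
$D + s{\left(y \right)} = i \sqrt{1311} - 2 = -2 + i \sqrt{1311}$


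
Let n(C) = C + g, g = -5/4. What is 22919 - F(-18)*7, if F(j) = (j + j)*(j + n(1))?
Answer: 18320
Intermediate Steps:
g = -5/4 (g = -5*¼ = -5/4 ≈ -1.2500)
n(C) = -5/4 + C (n(C) = C - 5/4 = -5/4 + C)
F(j) = 2*j*(-¼ + j) (F(j) = (j + j)*(j + (-5/4 + 1)) = (2*j)*(j - ¼) = (2*j)*(-¼ + j) = 2*j*(-¼ + j))
22919 - F(-18)*7 = 22919 - (½)*(-18)*(-1 + 4*(-18))*7 = 22919 - (½)*(-18)*(-1 - 72)*7 = 22919 - (½)*(-18)*(-73)*7 = 22919 - 657*7 = 22919 - 1*4599 = 22919 - 4599 = 18320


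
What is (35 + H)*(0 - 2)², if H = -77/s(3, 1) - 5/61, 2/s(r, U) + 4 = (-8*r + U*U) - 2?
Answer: 280946/61 ≈ 4605.7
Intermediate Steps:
s(r, U) = 2/(-6 + U² - 8*r) (s(r, U) = 2/(-4 + ((-8*r + U*U) - 2)) = 2/(-4 + ((-8*r + U²) - 2)) = 2/(-4 + ((U² - 8*r) - 2)) = 2/(-4 + (-2 + U² - 8*r)) = 2/(-6 + U² - 8*r))
H = 136203/122 (H = -77/((-2/(6 - 1*1² + 8*3))) - 5/61 = -77/((-2/(6 - 1*1 + 24))) - 5*1/61 = -77/((-2/(6 - 1 + 24))) - 5/61 = -77/((-2/29)) - 5/61 = -77/((-2*1/29)) - 5/61 = -77/(-2/29) - 5/61 = -77*(-29/2) - 5/61 = 2233/2 - 5/61 = 136203/122 ≈ 1116.4)
(35 + H)*(0 - 2)² = (35 + 136203/122)*(0 - 2)² = (140473/122)*(-2)² = (140473/122)*4 = 280946/61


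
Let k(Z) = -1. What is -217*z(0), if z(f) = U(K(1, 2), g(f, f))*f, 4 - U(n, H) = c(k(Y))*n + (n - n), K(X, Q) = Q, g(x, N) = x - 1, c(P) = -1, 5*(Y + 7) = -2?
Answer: 0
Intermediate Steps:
Y = -37/5 (Y = -7 + (⅕)*(-2) = -7 - ⅖ = -37/5 ≈ -7.4000)
g(x, N) = -1 + x
U(n, H) = 4 + n (U(n, H) = 4 - (-n + (n - n)) = 4 - (-n + 0) = 4 - (-1)*n = 4 + n)
z(f) = 6*f (z(f) = (4 + 2)*f = 6*f)
-217*z(0) = -1302*0 = -217*0 = 0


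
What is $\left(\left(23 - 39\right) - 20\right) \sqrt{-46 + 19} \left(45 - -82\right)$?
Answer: $- 13716 i \sqrt{3} \approx - 23757.0 i$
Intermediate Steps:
$\left(\left(23 - 39\right) - 20\right) \sqrt{-46 + 19} \left(45 - -82\right) = \left(-16 - 20\right) \sqrt{-27} \left(45 + 82\right) = - 36 \cdot 3 i \sqrt{3} \cdot 127 = - 108 i \sqrt{3} \cdot 127 = - 13716 i \sqrt{3}$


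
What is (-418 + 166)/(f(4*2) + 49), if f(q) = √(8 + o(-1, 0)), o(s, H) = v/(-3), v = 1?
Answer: -9261/1795 + 63*√69/1795 ≈ -4.8678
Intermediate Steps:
o(s, H) = -⅓ (o(s, H) = 1/(-3) = 1*(-⅓) = -⅓)
f(q) = √69/3 (f(q) = √(8 - ⅓) = √(23/3) = √69/3)
(-418 + 166)/(f(4*2) + 49) = (-418 + 166)/(√69/3 + 49) = -252/(49 + √69/3)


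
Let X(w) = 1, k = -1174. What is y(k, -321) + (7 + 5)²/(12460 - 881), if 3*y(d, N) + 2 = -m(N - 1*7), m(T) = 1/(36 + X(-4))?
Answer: -284147/428423 ≈ -0.66324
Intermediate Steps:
m(T) = 1/37 (m(T) = 1/(36 + 1) = 1/37)
y(d, N) = -25/37 (y(d, N) = -⅔ + (-1*1/37)/3 = -⅔ + (⅓)*(-1/37) = -⅔ - 1/111 = -25/37)
y(k, -321) + (7 + 5)²/(12460 - 881) = -25/37 + (7 + 5)²/(12460 - 881) = -25/37 + 12²/11579 = -25/37 + 144*(1/11579) = -25/37 + 144/11579 = -284147/428423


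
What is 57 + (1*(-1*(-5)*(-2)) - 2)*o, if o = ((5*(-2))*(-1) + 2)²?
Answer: -1671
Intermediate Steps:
o = 144 (o = (-10*(-1) + 2)² = (10 + 2)² = 12² = 144)
57 + (1*(-1*(-5)*(-2)) - 2)*o = 57 + (1*(-1*(-5)*(-2)) - 2)*144 = 57 + (1*(5*(-2)) - 2)*144 = 57 + (1*(-10) - 2)*144 = 57 + (-10 - 2)*144 = 57 - 12*144 = 57 - 1728 = -1671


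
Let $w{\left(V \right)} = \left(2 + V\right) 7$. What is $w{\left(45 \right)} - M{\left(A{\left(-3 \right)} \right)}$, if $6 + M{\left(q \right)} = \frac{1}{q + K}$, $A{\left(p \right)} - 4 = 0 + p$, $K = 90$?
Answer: $\frac{30484}{91} \approx 334.99$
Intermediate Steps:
$A{\left(p \right)} = 4 + p$ ($A{\left(p \right)} = 4 + \left(0 + p\right) = 4 + p$)
$M{\left(q \right)} = -6 + \frac{1}{90 + q}$ ($M{\left(q \right)} = -6 + \frac{1}{q + 90} = -6 + \frac{1}{90 + q}$)
$w{\left(V \right)} = 14 + 7 V$
$w{\left(45 \right)} - M{\left(A{\left(-3 \right)} \right)} = \left(14 + 7 \cdot 45\right) - \frac{-539 - 6 \left(4 - 3\right)}{90 + \left(4 - 3\right)} = \left(14 + 315\right) - \frac{-539 - 6}{90 + 1} = 329 - \frac{-539 - 6}{91} = 329 - \frac{1}{91} \left(-545\right) = 329 - - \frac{545}{91} = 329 + \frac{545}{91} = \frac{30484}{91}$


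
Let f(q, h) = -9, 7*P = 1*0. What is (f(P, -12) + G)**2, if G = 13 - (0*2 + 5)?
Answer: 1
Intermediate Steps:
P = 0 (P = (1*0)/7 = (1/7)*0 = 0)
G = 8 (G = 13 - (0 + 5) = 13 - 1*5 = 13 - 5 = 8)
(f(P, -12) + G)**2 = (-9 + 8)**2 = (-1)**2 = 1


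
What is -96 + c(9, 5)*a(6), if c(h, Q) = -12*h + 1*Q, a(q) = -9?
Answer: 831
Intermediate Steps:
c(h, Q) = Q - 12*h (c(h, Q) = -12*h + Q = Q - 12*h)
-96 + c(9, 5)*a(6) = -96 + (5 - 12*9)*(-9) = -96 + (5 - 108)*(-9) = -96 - 103*(-9) = -96 + 927 = 831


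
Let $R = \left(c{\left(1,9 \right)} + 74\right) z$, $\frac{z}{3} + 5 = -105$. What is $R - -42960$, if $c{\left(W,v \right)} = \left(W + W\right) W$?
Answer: $17880$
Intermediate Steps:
$z = -330$ ($z = -15 + 3 \left(-105\right) = -15 - 315 = -330$)
$c{\left(W,v \right)} = 2 W^{2}$ ($c{\left(W,v \right)} = 2 W W = 2 W^{2}$)
$R = -25080$ ($R = \left(2 \cdot 1^{2} + 74\right) \left(-330\right) = \left(2 \cdot 1 + 74\right) \left(-330\right) = \left(2 + 74\right) \left(-330\right) = 76 \left(-330\right) = -25080$)
$R - -42960 = -25080 - -42960 = -25080 + 42960 = 17880$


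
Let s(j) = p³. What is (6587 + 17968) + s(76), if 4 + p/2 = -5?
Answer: 18723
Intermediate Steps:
p = -18 (p = -8 + 2*(-5) = -8 - 10 = -18)
s(j) = -5832 (s(j) = (-18)³ = -5832)
(6587 + 17968) + s(76) = (6587 + 17968) - 5832 = 24555 - 5832 = 18723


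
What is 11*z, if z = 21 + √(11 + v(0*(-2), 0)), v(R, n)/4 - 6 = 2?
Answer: 231 + 11*√43 ≈ 303.13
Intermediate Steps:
v(R, n) = 32 (v(R, n) = 24 + 4*2 = 24 + 8 = 32)
z = 21 + √43 (z = 21 + √(11 + 32) = 21 + √43 ≈ 27.557)
11*z = 11*(21 + √43) = 231 + 11*√43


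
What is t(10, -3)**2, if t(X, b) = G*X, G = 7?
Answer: 4900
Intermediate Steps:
t(X, b) = 7*X
t(10, -3)**2 = (7*10)**2 = 70**2 = 4900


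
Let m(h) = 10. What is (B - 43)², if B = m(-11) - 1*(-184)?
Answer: 22801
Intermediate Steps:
B = 194 (B = 10 - 1*(-184) = 10 + 184 = 194)
(B - 43)² = (194 - 43)² = 151² = 22801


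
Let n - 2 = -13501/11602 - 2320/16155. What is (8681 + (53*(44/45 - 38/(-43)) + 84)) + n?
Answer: 71442275623333/8059503330 ≈ 8864.3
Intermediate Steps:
n = 25967065/37486062 (n = 2 + (-13501/11602 - 2320/16155) = 2 + (-13501*1/11602 - 2320*1/16155) = 2 + (-13501/11602 - 464/3231) = 2 - 49005059/37486062 = 25967065/37486062 ≈ 0.69271)
(8681 + (53*(44/45 - 38/(-43)) + 84)) + n = (8681 + (53*(44/45 - 38/(-43)) + 84)) + 25967065/37486062 = (8681 + (53*(44*(1/45) - 38*(-1/43)) + 84)) + 25967065/37486062 = (8681 + (53*(44/45 + 38/43) + 84)) + 25967065/37486062 = (8681 + (53*(3602/1935) + 84)) + 25967065/37486062 = (8681 + (190906/1935 + 84)) + 25967065/37486062 = (8681 + 353446/1935) + 25967065/37486062 = 17151181/1935 + 25967065/37486062 = 71442275623333/8059503330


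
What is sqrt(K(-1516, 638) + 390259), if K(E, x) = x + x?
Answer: sqrt(391535) ≈ 625.73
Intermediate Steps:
K(E, x) = 2*x
sqrt(K(-1516, 638) + 390259) = sqrt(2*638 + 390259) = sqrt(1276 + 390259) = sqrt(391535)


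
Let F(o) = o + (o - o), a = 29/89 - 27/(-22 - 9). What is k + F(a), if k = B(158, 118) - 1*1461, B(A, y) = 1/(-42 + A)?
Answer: -467198493/320044 ≈ -1459.8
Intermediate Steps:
k = -169475/116 (k = 1/(-42 + 158) - 1*1461 = 1/116 - 1461 = -169475/116 ≈ -1461.0)
a = 3302/2759 (a = 29*(1/89) - 27/(-31) = 29/89 - 27*(-1/31) = 29/89 + 27/31 = 3302/2759 ≈ 1.1968)
F(o) = o (F(o) = o + 0 = o)
k + F(a) = -169475/116 + 3302/2759 = -467198493/320044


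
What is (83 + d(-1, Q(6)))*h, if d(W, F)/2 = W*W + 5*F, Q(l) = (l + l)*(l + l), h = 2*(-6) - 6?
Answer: -27450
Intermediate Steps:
h = -18 (h = -12 - 6 = -18)
Q(l) = 4*l**2 (Q(l) = (2*l)*(2*l) = 4*l**2)
d(W, F) = 2*W**2 + 10*F (d(W, F) = 2*(W*W + 5*F) = 2*(W**2 + 5*F) = 2*W**2 + 10*F)
(83 + d(-1, Q(6)))*h = (83 + (2*(-1)**2 + 10*(4*6**2)))*(-18) = (83 + (2*1 + 10*(4*36)))*(-18) = (83 + (2 + 10*144))*(-18) = (83 + (2 + 1440))*(-18) = (83 + 1442)*(-18) = 1525*(-18) = -27450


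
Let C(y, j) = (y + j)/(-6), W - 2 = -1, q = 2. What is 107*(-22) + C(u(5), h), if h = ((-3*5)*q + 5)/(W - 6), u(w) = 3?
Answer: -7066/3 ≈ -2355.3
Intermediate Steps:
W = 1 (W = 2 - 1 = 1)
h = 5 (h = (-3*5*2 + 5)/(1 - 6) = (-15*2 + 5)/(-5) = (-30 + 5)*(-⅕) = -25*(-⅕) = 5)
C(y, j) = -j/6 - y/6 (C(y, j) = (j + y)*(-⅙) = -j/6 - y/6)
107*(-22) + C(u(5), h) = 107*(-22) + (-⅙*5 - ⅙*3) = -2354 + (-⅚ - ½) = -2354 - 4/3 = -7066/3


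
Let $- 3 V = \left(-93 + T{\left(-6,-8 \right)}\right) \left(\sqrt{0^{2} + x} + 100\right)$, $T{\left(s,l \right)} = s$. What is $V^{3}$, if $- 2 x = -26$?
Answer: $36077154300 + 1078577181 \sqrt{13} \approx 3.9966 \cdot 10^{10}$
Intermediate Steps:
$x = 13$ ($x = \left(- \frac{1}{2}\right) \left(-26\right) = 13$)
$V = 3300 + 33 \sqrt{13}$ ($V = - \frac{\left(-93 - 6\right) \left(\sqrt{0^{2} + 13} + 100\right)}{3} = - \frac{\left(-99\right) \left(\sqrt{0 + 13} + 100\right)}{3} = - \frac{\left(-99\right) \left(\sqrt{13} + 100\right)}{3} = - \frac{\left(-99\right) \left(100 + \sqrt{13}\right)}{3} = - \frac{-9900 - 99 \sqrt{13}}{3} = 3300 + 33 \sqrt{13} \approx 3419.0$)
$V^{3} = \left(3300 + 33 \sqrt{13}\right)^{3}$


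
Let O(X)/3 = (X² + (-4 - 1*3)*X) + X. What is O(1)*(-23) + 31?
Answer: 376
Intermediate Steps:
O(X) = -18*X + 3*X² (O(X) = 3*((X² + (-4 - 1*3)*X) + X) = 3*((X² + (-4 - 3)*X) + X) = 3*((X² - 7*X) + X) = 3*(X² - 6*X) = -18*X + 3*X²)
O(1)*(-23) + 31 = (3*1*(-6 + 1))*(-23) + 31 = (3*1*(-5))*(-23) + 31 = -15*(-23) + 31 = 345 + 31 = 376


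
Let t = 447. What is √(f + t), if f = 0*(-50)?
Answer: √447 ≈ 21.142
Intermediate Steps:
f = 0
√(f + t) = √(0 + 447) = √447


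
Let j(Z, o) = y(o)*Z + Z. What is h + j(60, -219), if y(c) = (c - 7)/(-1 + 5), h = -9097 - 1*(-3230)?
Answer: -9197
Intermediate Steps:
h = -5867 (h = -9097 + 3230 = -5867)
y(c) = -7/4 + c/4 (y(c) = (-7 + c)/4 = (-7 + c)*(¼) = -7/4 + c/4)
j(Z, o) = Z + Z*(-7/4 + o/4) (j(Z, o) = (-7/4 + o/4)*Z + Z = Z*(-7/4 + o/4) + Z = Z + Z*(-7/4 + o/4))
h + j(60, -219) = -5867 + (¼)*60*(-3 - 219) = -5867 + (¼)*60*(-222) = -5867 - 3330 = -9197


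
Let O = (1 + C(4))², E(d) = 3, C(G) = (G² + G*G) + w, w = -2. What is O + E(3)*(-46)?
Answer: 823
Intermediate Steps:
C(G) = -2 + 2*G² (C(G) = (G² + G*G) - 2 = (G² + G²) - 2 = 2*G² - 2 = -2 + 2*G²)
O = 961 (O = (1 + (-2 + 2*4²))² = (1 + (-2 + 2*16))² = (1 + (-2 + 32))² = (1 + 30)² = 31² = 961)
O + E(3)*(-46) = 961 + 3*(-46) = 961 - 138 = 823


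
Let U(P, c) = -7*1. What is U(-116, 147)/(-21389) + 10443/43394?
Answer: 223669085/928154266 ≈ 0.24098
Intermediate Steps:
U(P, c) = -7
U(-116, 147)/(-21389) + 10443/43394 = -7/(-21389) + 10443/43394 = -7*(-1/21389) + 10443*(1/43394) = 7/21389 + 10443/43394 = 223669085/928154266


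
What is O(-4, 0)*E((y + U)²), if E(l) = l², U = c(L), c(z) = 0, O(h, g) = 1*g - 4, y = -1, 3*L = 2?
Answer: -4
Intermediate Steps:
L = ⅔ (L = (⅓)*2 = ⅔ ≈ 0.66667)
O(h, g) = -4 + g (O(h, g) = g - 4 = -4 + g)
U = 0
O(-4, 0)*E((y + U)²) = (-4 + 0)*((-1 + 0)²)² = -4*((-1)²)² = -4*1² = -4*1 = -4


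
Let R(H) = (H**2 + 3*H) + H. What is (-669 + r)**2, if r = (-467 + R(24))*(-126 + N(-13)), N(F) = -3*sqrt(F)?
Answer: 697280076 + 32593770*I*sqrt(13) ≈ 6.9728e+8 + 1.1752e+8*I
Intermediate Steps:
R(H) = H**2 + 4*H
r = -25830 - 615*I*sqrt(13) (r = (-467 + 24*(4 + 24))*(-126 - 3*I*sqrt(13)) = (-467 + 24*28)*(-126 - 3*I*sqrt(13)) = (-467 + 672)*(-126 - 3*I*sqrt(13)) = 205*(-126 - 3*I*sqrt(13)) = -25830 - 615*I*sqrt(13) ≈ -25830.0 - 2217.4*I)
(-669 + r)**2 = (-669 + (-25830 - 615*I*sqrt(13)))**2 = (-26499 - 615*I*sqrt(13))**2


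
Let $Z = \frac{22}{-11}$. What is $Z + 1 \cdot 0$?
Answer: $-2$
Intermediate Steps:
$Z = -2$ ($Z = 22 \left(- \frac{1}{11}\right) = -2$)
$Z + 1 \cdot 0 = -2 + 1 \cdot 0 = -2 + 0 = -2$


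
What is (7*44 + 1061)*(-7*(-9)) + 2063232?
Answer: 2149479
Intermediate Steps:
(7*44 + 1061)*(-7*(-9)) + 2063232 = (308 + 1061)*63 + 2063232 = 1369*63 + 2063232 = 86247 + 2063232 = 2149479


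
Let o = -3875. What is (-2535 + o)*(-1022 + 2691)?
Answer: -10698290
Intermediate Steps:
(-2535 + o)*(-1022 + 2691) = (-2535 - 3875)*(-1022 + 2691) = -6410*1669 = -10698290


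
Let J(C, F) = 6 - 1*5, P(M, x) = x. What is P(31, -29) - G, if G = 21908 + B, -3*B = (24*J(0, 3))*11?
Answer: -21849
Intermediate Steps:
J(C, F) = 1 (J(C, F) = 6 - 5 = 1)
B = -88 (B = -24*1*11/3 = -8*11 = -⅓*264 = -88)
G = 21820 (G = 21908 - 88 = 21820)
P(31, -29) - G = -29 - 1*21820 = -29 - 21820 = -21849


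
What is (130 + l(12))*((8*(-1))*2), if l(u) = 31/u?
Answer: -6364/3 ≈ -2121.3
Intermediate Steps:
(130 + l(12))*((8*(-1))*2) = (130 + 31/12)*((8*(-1))*2) = (130 + 31*(1/12))*(-8*2) = (130 + 31/12)*(-16) = (1591/12)*(-16) = -6364/3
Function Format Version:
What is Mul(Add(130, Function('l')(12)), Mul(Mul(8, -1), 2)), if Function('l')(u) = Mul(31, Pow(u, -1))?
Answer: Rational(-6364, 3) ≈ -2121.3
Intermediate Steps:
Mul(Add(130, Function('l')(12)), Mul(Mul(8, -1), 2)) = Mul(Add(130, Mul(31, Pow(12, -1))), Mul(Mul(8, -1), 2)) = Mul(Add(130, Mul(31, Rational(1, 12))), Mul(-8, 2)) = Mul(Add(130, Rational(31, 12)), -16) = Mul(Rational(1591, 12), -16) = Rational(-6364, 3)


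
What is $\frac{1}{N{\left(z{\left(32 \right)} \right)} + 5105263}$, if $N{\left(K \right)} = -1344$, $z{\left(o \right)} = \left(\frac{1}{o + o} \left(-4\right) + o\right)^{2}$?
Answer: $\frac{1}{5103919} \approx 1.9593 \cdot 10^{-7}$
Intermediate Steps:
$z{\left(o \right)} = \left(o - \frac{2}{o}\right)^{2}$ ($z{\left(o \right)} = \left(\frac{1}{2 o} \left(-4\right) + o\right)^{2} = \left(- \frac{2}{o} + o\right)^{2} = \left(o - \frac{2}{o}\right)^{2}$)
$\frac{1}{N{\left(z{\left(32 \right)} \right)} + 5105263} = \frac{1}{-1344 + 5105263} = \frac{1}{5103919}$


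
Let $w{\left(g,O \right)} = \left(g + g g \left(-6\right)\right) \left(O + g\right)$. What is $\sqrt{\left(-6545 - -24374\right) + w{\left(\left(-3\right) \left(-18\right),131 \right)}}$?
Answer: $3 i \sqrt{356549} \approx 1791.4 i$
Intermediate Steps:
$w{\left(g,O \right)} = \left(O + g\right) \left(g - 6 g^{2}\right)$ ($w{\left(g,O \right)} = \left(g + g^{2} \left(-6\right)\right) \left(O + g\right) = \left(g - 6 g^{2}\right) \left(O + g\right) = \left(O + g\right) \left(g - 6 g^{2}\right)$)
$\sqrt{\left(-6545 - -24374\right) + w{\left(\left(-3\right) \left(-18\right),131 \right)}} = \sqrt{\left(-6545 - -24374\right) + \left(-3\right) \left(-18\right) \left(131 - -54 - 6 \left(\left(-3\right) \left(-18\right)\right)^{2} - 786 \left(\left(-3\right) \left(-18\right)\right)\right)} = \sqrt{\left(-6545 + 24374\right) + 54 \left(131 + 54 - 6 \cdot 54^{2} - 786 \cdot 54\right)} = \sqrt{17829 + 54 \left(131 + 54 - 17496 - 42444\right)} = \sqrt{17829 + 54 \left(-59755\right)} = \sqrt{17829 - 3226770} = \sqrt{-3208941} = 3 i \sqrt{356549}$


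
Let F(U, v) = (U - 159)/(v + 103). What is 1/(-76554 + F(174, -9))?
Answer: -94/7196061 ≈ -1.3063e-5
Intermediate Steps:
F(U, v) = (-159 + U)/(103 + v)
1/(-76554 + F(174, -9)) = 1/(-76554 + (-159 + 174)/(103 - 9)) = 1/(-76554 + 15/94) = 1/(-7196061/94) = -94/7196061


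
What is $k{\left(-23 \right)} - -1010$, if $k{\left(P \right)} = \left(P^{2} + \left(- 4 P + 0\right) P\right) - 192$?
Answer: $-769$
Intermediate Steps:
$k{\left(P \right)} = -192 - 3 P^{2}$ ($k{\left(P \right)} = \left(P^{2} + - 4 P P\right) - 192 = \left(P^{2} - 4 P^{2}\right) - 192 = - 3 P^{2} - 192 = -192 - 3 P^{2}$)
$k{\left(-23 \right)} - -1010 = \left(-192 - 3 \left(-23\right)^{2}\right) - -1010 = \left(-192 - 1587\right) + 1010 = -1779 + 1010 = -769$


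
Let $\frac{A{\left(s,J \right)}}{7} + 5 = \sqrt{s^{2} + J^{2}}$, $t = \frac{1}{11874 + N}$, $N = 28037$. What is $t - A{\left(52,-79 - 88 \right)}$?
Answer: $\frac{1396886}{39911} - 7 \sqrt{30593} \approx -1189.4$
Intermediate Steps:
$t = \frac{1}{39911}$ ($t = \frac{1}{11874 + 28037} = \frac{1}{39911} \approx 2.5056 \cdot 10^{-5}$)
$A{\left(s,J \right)} = -35 + 7 \sqrt{J^{2} + s^{2}}$ ($A{\left(s,J \right)} = -35 + 7 \sqrt{s^{2} + J^{2}} = -35 + 7 \sqrt{J^{2} + s^{2}}$)
$t - A{\left(52,-79 - 88 \right)} = \frac{1}{39911} - \left(-35 + 7 \sqrt{\left(-79 - 88\right)^{2} + 52^{2}}\right) = \frac{1}{39911} - \left(-35 + 7 \sqrt{\left(-167\right)^{2} + 2704}\right) = \frac{1}{39911} - \left(-35 + 7 \sqrt{27889 + 2704}\right) = \frac{1}{39911} - \left(-35 + 7 \sqrt{30593}\right) = \frac{1}{39911} + \left(35 - 7 \sqrt{30593}\right) = \frac{1396886}{39911} - 7 \sqrt{30593}$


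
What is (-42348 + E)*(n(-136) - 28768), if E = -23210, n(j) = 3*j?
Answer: 1912720208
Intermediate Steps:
(-42348 + E)*(n(-136) - 28768) = (-42348 - 23210)*(3*(-136) - 28768) = -65558*(-408 - 28768) = -65558*(-29176) = 1912720208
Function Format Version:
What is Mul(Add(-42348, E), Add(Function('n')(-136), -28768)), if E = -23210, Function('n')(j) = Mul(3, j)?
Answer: 1912720208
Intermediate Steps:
Mul(Add(-42348, E), Add(Function('n')(-136), -28768)) = Mul(Add(-42348, -23210), Add(Mul(3, -136), -28768)) = Mul(-65558, Add(-408, -28768)) = Mul(-65558, -29176) = 1912720208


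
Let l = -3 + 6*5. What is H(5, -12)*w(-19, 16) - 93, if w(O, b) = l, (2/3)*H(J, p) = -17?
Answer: -1563/2 ≈ -781.50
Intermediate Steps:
H(J, p) = -51/2 (H(J, p) = (3/2)*(-17) = -51/2)
l = 27 (l = -3 + 30 = 27)
w(O, b) = 27
H(5, -12)*w(-19, 16) - 93 = -51/2*27 - 93 = -1377/2 - 93 = -1563/2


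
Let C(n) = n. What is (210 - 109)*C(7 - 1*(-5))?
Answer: 1212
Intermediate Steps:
(210 - 109)*C(7 - 1*(-5)) = (210 - 109)*(7 - 1*(-5)) = 101*(7 + 5) = 101*12 = 1212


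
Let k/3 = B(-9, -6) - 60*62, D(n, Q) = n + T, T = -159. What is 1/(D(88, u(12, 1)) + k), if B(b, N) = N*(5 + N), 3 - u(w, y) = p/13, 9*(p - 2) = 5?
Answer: -1/11213 ≈ -8.9182e-5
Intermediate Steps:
p = 23/9 (p = 2 + (1/9)*5 = 2 + 5/9 = 23/9 ≈ 2.5556)
u(w, y) = 328/117 (u(w, y) = 3 - 23/(9*13) = 3 - 1*23/117 = 3 - 23/117 = 328/117)
D(n, Q) = -159 + n (D(n, Q) = n - 159 = -159 + n)
k = -11142 (k = 3*(-6*(5 - 6) - 60*62) = 3*(-6*(-1) - 3720) = 3*(6 - 3720) = 3*(-3714) = -11142)
1/(D(88, u(12, 1)) + k) = 1/((-159 + 88) - 11142) = 1/(-71 - 11142) = 1/(-11213) = -1/11213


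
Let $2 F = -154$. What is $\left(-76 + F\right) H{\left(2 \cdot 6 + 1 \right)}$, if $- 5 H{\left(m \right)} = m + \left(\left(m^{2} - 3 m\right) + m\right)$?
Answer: $\frac{23868}{5} \approx 4773.6$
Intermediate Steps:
$F = -77$ ($F = \frac{1}{2} \left(-154\right) = -77$)
$H{\left(m \right)} = - \frac{m^{2}}{5} + \frac{m}{5}$ ($H{\left(m \right)} = - \frac{m + \left(\left(m^{2} - 3 m\right) + m\right)}{5} = - \frac{m + \left(m^{2} - 2 m\right)}{5} = - \frac{m^{2} - m}{5} = - \frac{m^{2}}{5} + \frac{m}{5}$)
$\left(-76 + F\right) H{\left(2 \cdot 6 + 1 \right)} = \left(-76 - 77\right) \frac{\left(2 \cdot 6 + 1\right) \left(1 - \left(2 \cdot 6 + 1\right)\right)}{5} = - 153 \frac{\left(12 + 1\right) \left(1 - \left(12 + 1\right)\right)}{5} = - 153 \cdot \frac{1}{5} \cdot 13 \left(1 - 13\right) = - 153 \cdot \frac{1}{5} \cdot 13 \left(-12\right) = \left(-153\right) \left(- \frac{156}{5}\right) = \frac{23868}{5}$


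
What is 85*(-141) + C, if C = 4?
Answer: -11981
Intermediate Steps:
85*(-141) + C = 85*(-141) + 4 = -11985 + 4 = -11981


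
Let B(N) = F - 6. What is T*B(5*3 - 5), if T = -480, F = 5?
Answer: 480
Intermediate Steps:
B(N) = -1 (B(N) = 5 - 6 = -1)
T*B(5*3 - 5) = -480*(-1) = 480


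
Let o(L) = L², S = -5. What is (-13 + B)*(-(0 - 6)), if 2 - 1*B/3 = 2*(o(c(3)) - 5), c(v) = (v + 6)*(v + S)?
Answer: -11526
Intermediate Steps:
c(v) = (-5 + v)*(6 + v) (c(v) = (v + 6)*(v - 5) = (6 + v)*(-5 + v) = (-5 + v)*(6 + v))
B = -1908 (B = 6 - 6*((-30 + 3 + 3²)² - 5) = 6 - 6*((-30 + 3 + 9)² - 5) = 6 - 6*((-18)² - 5) = 6 - 6*(324 - 5) = 6 - 6*319 = 6 - 3*638 = 6 - 1914 = -1908)
(-13 + B)*(-(0 - 6)) = (-13 - 1908)*(-(0 - 6)) = -(-1921)*(-6) = -1921*6 = -11526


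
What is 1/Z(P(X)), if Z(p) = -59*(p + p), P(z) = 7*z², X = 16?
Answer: -1/211456 ≈ -4.7291e-6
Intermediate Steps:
Z(p) = -118*p
1/Z(P(X)) = 1/(-826*16²) = 1/(-826*256) = 1/(-118*1792) = 1/(-211456) = -1/211456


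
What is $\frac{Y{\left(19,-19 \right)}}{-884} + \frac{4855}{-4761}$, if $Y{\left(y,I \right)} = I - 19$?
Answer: $- \frac{2055451}{2104362} \approx -0.97676$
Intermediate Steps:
$Y{\left(y,I \right)} = -19 + I$ ($Y{\left(y,I \right)} = I - 19 = -19 + I$)
$\frac{Y{\left(19,-19 \right)}}{-884} + \frac{4855}{-4761} = \frac{-19 - 19}{-884} + \frac{4855}{-4761} = \left(-38\right) \left(- \frac{1}{884}\right) + 4855 \left(- \frac{1}{4761}\right) = \frac{19}{442} - \frac{4855}{4761} = - \frac{2055451}{2104362}$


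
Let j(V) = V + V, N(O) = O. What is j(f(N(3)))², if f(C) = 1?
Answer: 4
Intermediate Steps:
j(V) = 2*V
j(f(N(3)))² = (2*1)² = 2² = 4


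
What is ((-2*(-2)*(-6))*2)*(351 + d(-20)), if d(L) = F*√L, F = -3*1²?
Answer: -16848 + 288*I*√5 ≈ -16848.0 + 643.99*I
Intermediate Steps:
F = -3 (F = -3*1 = -3)
d(L) = -3*√L
((-2*(-2)*(-6))*2)*(351 + d(-20)) = ((-2*(-2)*(-6))*2)*(351 - 6*I*√5) = ((4*(-6))*2)*(351 - 6*I*√5) = (-24*2)*(351 - 6*I*√5) = -48*(351 - 6*I*√5) = -16848 + 288*I*√5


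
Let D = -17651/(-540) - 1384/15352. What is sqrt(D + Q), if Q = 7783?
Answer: sqrt(233129439498765)/172710 ≈ 88.406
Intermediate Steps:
D = 33778849/1036260 (D = -17651*(-1/540) - 1384*1/15352 = 17651/540 - 173/1919 = 33778849/1036260 ≈ 32.597)
sqrt(D + Q) = sqrt(33778849/1036260 + 7783) = sqrt(8098990429/1036260) = sqrt(233129439498765)/172710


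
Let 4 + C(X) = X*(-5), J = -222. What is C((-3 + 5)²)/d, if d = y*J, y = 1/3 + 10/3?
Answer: 12/407 ≈ 0.029484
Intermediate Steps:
y = 11/3 (y = 1*(⅓) + 10*(⅓) = ⅓ + 10/3 = 11/3 ≈ 3.6667)
C(X) = -4 - 5*X (C(X) = -4 + X*(-5) = -4 - 5*X)
d = -814 (d = (11/3)*(-222) = -814)
C((-3 + 5)²)/d = (-4 - 5*(-3 + 5)²)/(-814) = (-4 - 5*2²)*(-1/814) = (-4 - 5*4)*(-1/814) = (-4 - 20)*(-1/814) = -24*(-1/814) = 12/407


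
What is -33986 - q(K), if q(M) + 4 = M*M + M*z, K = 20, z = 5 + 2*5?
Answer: -34682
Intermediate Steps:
z = 15 (z = 5 + 10 = 15)
q(M) = -4 + M² + 15*M (q(M) = -4 + (M*M + M*15) = -4 + (M² + 15*M) = -4 + M² + 15*M)
-33986 - q(K) = -33986 - (-4 + 20² + 15*20) = -33986 - (-4 + 400 + 300) = -33986 - 1*696 = -33986 - 696 = -34682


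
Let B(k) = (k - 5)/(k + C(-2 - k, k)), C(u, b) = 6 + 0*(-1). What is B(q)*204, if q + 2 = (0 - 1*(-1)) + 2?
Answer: -816/7 ≈ -116.57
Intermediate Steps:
q = 1 (q = -2 + ((0 - 1*(-1)) + 2) = -2 + ((0 + 1) + 2) = -2 + (1 + 2) = -2 + 3 = 1)
C(u, b) = 6 (C(u, b) = 6 + 0 = 6)
B(k) = (-5 + k)/(6 + k) (B(k) = (k - 5)/(k + 6) = (-5 + k)/(6 + k))
B(q)*204 = ((-5 + 1)/(6 + 1))*204 = (-4/7)*204 = ((1/7)*(-4))*204 = -4/7*204 = -816/7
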